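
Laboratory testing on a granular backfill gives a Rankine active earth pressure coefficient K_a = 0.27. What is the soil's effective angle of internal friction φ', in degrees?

35.1°

K_a = tan²(45° − φ/2) ⇒ 45° − φ/2 = arctan(√0.27) = 27.46°.
φ = 2(45° − 27.46°) = 35.09°.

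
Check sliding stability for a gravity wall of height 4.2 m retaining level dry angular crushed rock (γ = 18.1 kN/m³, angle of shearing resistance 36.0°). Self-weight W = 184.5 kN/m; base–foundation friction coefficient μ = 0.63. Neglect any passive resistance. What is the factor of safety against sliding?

K_a = tan²(45° − 36.0°/2) = 0.2596.
P_a = ½K_aγH² = 0.5×0.2596×18.1×4.2² = 41.45 kN/m, acting at H/3 = 1.400 m above the base.
FS_sliding = μW / P_a = 0.63×184.5 / 41.45 = 2.805.

2.80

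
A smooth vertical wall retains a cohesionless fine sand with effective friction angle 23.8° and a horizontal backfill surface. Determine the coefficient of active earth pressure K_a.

K_a = (1 − sin φ)/(1 + sin φ) = (1 − sin 23.8°)/(1 + sin 23.8°) = 0.4250.

0.425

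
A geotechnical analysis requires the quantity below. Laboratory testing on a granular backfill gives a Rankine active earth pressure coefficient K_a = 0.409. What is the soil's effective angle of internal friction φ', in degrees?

K_a = tan²(45° − φ/2) ⇒ 45° − φ/2 = arctan(√0.409) = 32.60°.
φ = 2(45° − 32.60°) = 24.80°.

24.8°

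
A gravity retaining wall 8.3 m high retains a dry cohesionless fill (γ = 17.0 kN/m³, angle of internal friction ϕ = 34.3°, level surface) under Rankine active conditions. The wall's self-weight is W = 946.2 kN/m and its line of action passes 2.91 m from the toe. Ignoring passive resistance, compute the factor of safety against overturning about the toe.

K_a = tan²(45° − 34.3°/2) = 0.2792.
P_a = ½K_aγH² = 0.5×0.2792×17.0×8.3² = 163.5 kN/m, acting at H/3 = 2.767 m above the base.
Overturning moment M_o = P_a × H/3 = 163.5 × 2.767 = 452.3.
Resisting moment M_r = W × 2.91 = 946.2 × 2.91 = 2753.
FS_overturning = M_r/M_o = 2753/452.3 = 6.088.

6.09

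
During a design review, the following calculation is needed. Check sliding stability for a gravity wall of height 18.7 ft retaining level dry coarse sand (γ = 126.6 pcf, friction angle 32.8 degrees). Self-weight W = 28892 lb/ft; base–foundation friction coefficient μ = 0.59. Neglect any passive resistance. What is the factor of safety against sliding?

2.59

K_a = tan²(45° − 32.8°/2) = 0.2973.
P_a = ½K_aγH² = 0.5×0.2973×126.6×18.7² = 6580 lb/ft, acting at H/3 = 6.233 ft above the base.
FS_sliding = μW / P_a = 0.59×28892 / 6580 = 2.591.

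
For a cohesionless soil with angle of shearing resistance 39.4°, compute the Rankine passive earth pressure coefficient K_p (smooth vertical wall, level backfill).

4.48

K_p = (1 + sin φ)/(1 − sin φ) = tan²(45° + 39.4°/2) = 4.475.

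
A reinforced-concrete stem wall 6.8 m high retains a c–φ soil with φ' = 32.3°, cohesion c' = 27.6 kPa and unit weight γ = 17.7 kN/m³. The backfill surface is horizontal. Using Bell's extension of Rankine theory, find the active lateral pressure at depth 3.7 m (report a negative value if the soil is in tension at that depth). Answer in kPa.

-10.5 kPa

K_a = (1 − sin φ)/(1 + sin φ) = 0.3035.
σ_a = K_a γ z − 2c√K_a = 0.3035×17.7×3.7 − 2×27.6×0.5509 = -10.53 kPa.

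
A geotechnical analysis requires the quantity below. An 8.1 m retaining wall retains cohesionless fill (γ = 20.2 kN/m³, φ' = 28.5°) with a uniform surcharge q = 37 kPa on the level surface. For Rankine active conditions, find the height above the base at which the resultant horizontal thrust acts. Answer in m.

3.12 m

K_a = 0.3540.
Triangular part P₁ = ½K_aγH² = 234.5 at H/3 = 2.700 m; rectangular part P₂ = K_a q H = 106.1 at H/2 = 4.050 m.
ȳ = (P₁·2.700 + P₂·4.050)/(P₁+P₂) = 3.120 m.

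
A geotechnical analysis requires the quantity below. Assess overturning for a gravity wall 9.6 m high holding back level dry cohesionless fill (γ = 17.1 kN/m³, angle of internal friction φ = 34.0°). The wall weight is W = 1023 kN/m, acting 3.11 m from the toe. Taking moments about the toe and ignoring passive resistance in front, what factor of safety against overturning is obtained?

K_a = tan²(45° − 34.0°/2) = 0.2827.
P_a = ½K_aγH² = 0.5×0.2827×17.1×9.6² = 222.8 kN/m, acting at H/3 = 3.200 m above the base.
Overturning moment M_o = P_a × H/3 = 222.8 × 3.200 = 712.9.
Resisting moment M_r = W × 3.11 = 1023 × 3.11 = 3182.
FS_overturning = M_r/M_o = 3182/712.9 = 4.463.

4.46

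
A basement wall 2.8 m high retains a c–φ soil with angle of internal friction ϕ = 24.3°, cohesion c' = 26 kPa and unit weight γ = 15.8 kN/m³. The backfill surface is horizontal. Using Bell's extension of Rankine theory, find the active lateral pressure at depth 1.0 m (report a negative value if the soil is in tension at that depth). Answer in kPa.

-27.0 kPa

K_a = (1 − sin φ)/(1 + sin φ) = 0.4169.
σ_a = K_a γ z − 2c√K_a = 0.4169×15.8×1.0 − 2×26×0.6457 = -26.99 kPa.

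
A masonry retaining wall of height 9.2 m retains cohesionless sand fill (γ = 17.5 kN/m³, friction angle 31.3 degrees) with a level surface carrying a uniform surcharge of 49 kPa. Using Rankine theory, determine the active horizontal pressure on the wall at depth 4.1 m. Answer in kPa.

K_a = (1 − sin φ)/(1 + sin φ) = 0.3162.
σ_v = γz + q = 17.5 × 4.1 + 49 = 120.8 kPa.
σ_h = K_a σ_v = 0.3162 × 120.8 = 38.18 kPa.

38.2 kPa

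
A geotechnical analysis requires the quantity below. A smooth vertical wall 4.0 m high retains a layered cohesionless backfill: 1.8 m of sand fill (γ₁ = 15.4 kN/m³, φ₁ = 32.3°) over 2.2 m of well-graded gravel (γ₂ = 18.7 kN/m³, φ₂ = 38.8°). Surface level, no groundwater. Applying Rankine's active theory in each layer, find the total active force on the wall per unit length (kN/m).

32.0 kN/m

K_a1 = tan²(45°−32.3°/2) = 0.3035; K_a2 = tan²(45°−38.8°/2) = 0.2296.
Layer 1: σ at base = K_a1 γ₁ h₁ = 8.413 kPa; P₁ = ½×8.413×1.8 = 7.571.
Layer 2: σ_v at top = γ₁h₁ = 27.72; σ_h top = K_a2×27.72 = 6.363; σ_h base = K_a2×(27.72+18.7×2.2) = 15.81.
P₂ = ½(6.363+15.81)×2.2 = 24.39. Total P_a = 7.571+24.39 = 31.96 kN/m.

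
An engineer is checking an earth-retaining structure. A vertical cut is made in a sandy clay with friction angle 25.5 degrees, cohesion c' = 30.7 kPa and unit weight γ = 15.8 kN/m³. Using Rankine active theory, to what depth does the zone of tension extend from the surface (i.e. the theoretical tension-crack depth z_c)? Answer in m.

K_a = tan²(45° − 25.5°/2) = 0.3981; √K_a = 0.6310.
The active pressure is zero where K_a γ z = 2c√K_a, so z_c = 2c/(γ√K_a) = 2×30.7/(15.8×0.6310) = 6.159 m.

6.16 m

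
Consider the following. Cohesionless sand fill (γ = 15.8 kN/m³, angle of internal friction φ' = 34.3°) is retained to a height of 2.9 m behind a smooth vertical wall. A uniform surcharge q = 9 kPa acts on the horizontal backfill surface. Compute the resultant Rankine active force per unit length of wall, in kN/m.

25.8 kN/m

K_a = tan²(45° − φ/2) = 0.2792.
Soil triangle: ½ K_a γ H² = 0.5×0.2792×15.8×2.9² = 18.55 kN/m.
Surcharge rectangle: K_a q H = 0.2792×9×2.9 = 7.286 kN/m.
Total = 18.55 + 7.286 = 25.83 kN/m.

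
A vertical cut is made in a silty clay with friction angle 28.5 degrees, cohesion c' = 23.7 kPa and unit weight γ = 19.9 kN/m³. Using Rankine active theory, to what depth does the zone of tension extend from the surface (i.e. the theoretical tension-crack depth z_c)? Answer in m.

4.00 m

K_a = tan²(45° − 28.5°/2) = 0.3540; √K_a = 0.5949.
The active pressure is zero where K_a γ z = 2c√K_a, so z_c = 2c/(γ√K_a) = 2×23.7/(19.9×0.5949) = 4.004 m.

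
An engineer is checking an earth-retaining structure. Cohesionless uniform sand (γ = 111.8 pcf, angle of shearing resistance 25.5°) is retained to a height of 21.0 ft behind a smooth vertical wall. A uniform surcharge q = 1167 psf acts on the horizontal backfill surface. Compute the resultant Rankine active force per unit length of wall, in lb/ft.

19600 lb/ft

K_a = tan²(45° − φ/2) = 0.3981.
Soil triangle: ½ K_a γ H² = 0.5×0.3981×111.8×21.0² = 9814 lb/ft.
Surcharge rectangle: K_a q H = 0.3981×1167×21.0 = 9756 lb/ft.
Total = 9814 + 9756 = 19570 lb/ft.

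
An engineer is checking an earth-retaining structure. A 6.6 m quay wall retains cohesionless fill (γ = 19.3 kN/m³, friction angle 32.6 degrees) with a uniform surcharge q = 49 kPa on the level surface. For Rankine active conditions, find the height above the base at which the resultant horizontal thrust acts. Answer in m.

2.68 m

K_a = 0.2997.
Triangular part P₁ = ½K_aγH² = 126.0 at H/3 = 2.200 m; rectangular part P₂ = K_a q H = 96.94 at H/2 = 3.300 m.
ȳ = (P₁·2.200 + P₂·3.300)/(P₁+P₂) = 2.678 m.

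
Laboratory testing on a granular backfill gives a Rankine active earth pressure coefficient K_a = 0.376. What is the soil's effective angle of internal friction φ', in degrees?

27.0°

K_a = tan²(45° − φ/2) ⇒ 45° − φ/2 = arctan(√0.376) = 31.52°.
φ = 2(45° − 31.52°) = 26.97°.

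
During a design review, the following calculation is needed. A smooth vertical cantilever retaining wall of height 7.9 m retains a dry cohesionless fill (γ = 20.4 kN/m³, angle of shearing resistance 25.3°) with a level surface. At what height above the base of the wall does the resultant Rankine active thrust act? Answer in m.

K_a = 0.4012.
The pressure distribution is triangular, so the resultant acts at H/3 above the base = 7.9/3 = 2.633 m.

2.63 m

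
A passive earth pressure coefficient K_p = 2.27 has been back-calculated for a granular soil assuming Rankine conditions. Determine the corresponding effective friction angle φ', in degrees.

K_p = (1+sin φ)/(1−sin φ) ⇒ sin φ = (K_p − 1)/(K_p + 1) = 0.3884.
φ = arcsin(0.3884) = 22.85°.

22.9°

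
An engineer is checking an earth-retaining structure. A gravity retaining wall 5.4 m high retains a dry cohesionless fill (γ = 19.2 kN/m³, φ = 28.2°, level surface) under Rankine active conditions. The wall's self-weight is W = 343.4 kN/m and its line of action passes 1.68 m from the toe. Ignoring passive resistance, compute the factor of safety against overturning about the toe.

3.20

K_a = tan²(45° − 28.2°/2) = 0.3582.
P_a = ½K_aγH² = 0.5×0.3582×19.2×5.4² = 100.3 kN/m, acting at H/3 = 1.800 m above the base.
Overturning moment M_o = P_a × H/3 = 100.3 × 1.800 = 180.5.
Resisting moment M_r = W × 1.68 = 343.4 × 1.68 = 576.9.
FS_overturning = M_r/M_o = 576.9/180.5 = 3.196.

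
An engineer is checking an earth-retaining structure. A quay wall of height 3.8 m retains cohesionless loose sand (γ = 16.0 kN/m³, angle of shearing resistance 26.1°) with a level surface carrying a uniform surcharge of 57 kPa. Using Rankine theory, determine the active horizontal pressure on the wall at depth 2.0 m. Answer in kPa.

34.6 kPa

K_a = (1 − sin φ)/(1 + sin φ) = 0.3889.
σ_v = γz + q = 16.0 × 2.0 + 57 = 89.00 kPa.
σ_h = K_a σ_v = 0.3889 × 89.00 = 34.62 kPa.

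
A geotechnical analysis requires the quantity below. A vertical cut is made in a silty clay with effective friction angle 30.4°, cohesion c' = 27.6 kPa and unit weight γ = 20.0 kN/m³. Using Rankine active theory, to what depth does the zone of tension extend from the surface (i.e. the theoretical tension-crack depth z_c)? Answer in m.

4.82 m

K_a = tan²(45° − 30.4°/2) = 0.3280; √K_a = 0.5727.
The active pressure is zero where K_a γ z = 2c√K_a, so z_c = 2c/(γ√K_a) = 2×27.6/(20.0×0.5727) = 4.819 m.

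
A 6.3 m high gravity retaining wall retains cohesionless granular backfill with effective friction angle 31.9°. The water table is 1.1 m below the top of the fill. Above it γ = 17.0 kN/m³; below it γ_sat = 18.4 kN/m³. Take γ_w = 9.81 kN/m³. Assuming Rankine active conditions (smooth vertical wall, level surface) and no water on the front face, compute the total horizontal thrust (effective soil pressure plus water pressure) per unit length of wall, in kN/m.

K_a = tan²(45° − φ/2) = 0.3085.
γ' = 18.4 − 9.81 = 8.590 kN/m³. Depth below WT = 5.2 m.
σ'_h at WT = K_a γ d_w = 5.769 kPa; at base = 5.769 + K_a γ' × 5.2 = 19.55 kPa.
P₁ (0–1.1 m) = ½×5.769×1.1 = 3.173. P₂ (1.1–6.3 m) = ½(5.769+19.55)×5.2 = 65.83.
P_w = ½ γ_w h₂² = 0.5×9.81×5.2² = 132.6. Total = 3.173+65.83+132.6 = 201.6 kN/m.

202 kN/m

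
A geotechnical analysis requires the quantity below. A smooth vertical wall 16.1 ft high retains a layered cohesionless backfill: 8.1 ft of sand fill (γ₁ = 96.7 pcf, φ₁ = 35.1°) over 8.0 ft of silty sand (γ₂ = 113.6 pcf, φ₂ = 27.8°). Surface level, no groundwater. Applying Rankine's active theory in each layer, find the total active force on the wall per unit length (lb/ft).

4460 lb/ft

K_a1 = tan²(45°−35.1°/2) = 0.2698; K_a2 = tan²(45°−27.8°/2) = 0.3639.
Layer 1: σ at base = K_a1 γ₁ h₁ = 211.4 psf; P₁ = ½×211.4×8.1 = 856.0.
Layer 2: σ_v at top = γ₁h₁ = 783.3; σ_h top = K_a2×783.3 = 285.0; σ_h base = K_a2×(783.3+113.6×8.0) = 615.7.
P₂ = ½(285.0+615.7)×8.0 = 3603. Total P_a = 856.0+3603 = 4459 lb/ft.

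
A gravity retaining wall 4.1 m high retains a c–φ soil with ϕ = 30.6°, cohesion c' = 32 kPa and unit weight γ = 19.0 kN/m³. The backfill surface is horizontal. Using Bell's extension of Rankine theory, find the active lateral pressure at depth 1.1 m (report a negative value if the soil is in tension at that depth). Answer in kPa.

-29.7 kPa

K_a = (1 − sin φ)/(1 + sin φ) = 0.3253.
σ_a = K_a γ z − 2c√K_a = 0.3253×19.0×1.1 − 2×32×0.5704 = -29.71 kPa.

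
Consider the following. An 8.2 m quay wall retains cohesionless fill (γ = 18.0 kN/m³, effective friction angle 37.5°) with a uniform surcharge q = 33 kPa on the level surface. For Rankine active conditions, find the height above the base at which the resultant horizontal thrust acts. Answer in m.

3.16 m

K_a = 0.2432.
Triangular part P₁ = ½K_aγH² = 147.2 at H/3 = 2.733 m; rectangular part P₂ = K_a q H = 65.81 at H/2 = 4.100 m.
ȳ = (P₁·2.733 + P₂·4.100)/(P₁+P₂) = 3.156 m.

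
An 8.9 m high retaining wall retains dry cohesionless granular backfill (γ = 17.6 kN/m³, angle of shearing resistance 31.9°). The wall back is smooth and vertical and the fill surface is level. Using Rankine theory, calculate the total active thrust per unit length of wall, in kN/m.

K_a = tan²(45° − φ/2) = 0.3085.
P_a = ½ K_a γ H² = 0.5 × 0.3085 × 17.6 × 8.9² = 215.1 kN/m.

215 kN/m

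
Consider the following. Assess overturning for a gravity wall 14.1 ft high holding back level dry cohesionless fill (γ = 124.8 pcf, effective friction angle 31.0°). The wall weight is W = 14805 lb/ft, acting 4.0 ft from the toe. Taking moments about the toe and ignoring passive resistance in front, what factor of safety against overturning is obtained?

3.17

K_a = tan²(45° − 31.0°/2) = 0.3201.
P_a = ½K_aγH² = 0.5×0.3201×124.8×14.1² = 3971 lb/ft, acting at H/3 = 4.700 ft above the base.
Overturning moment M_o = P_a × H/3 = 3971 × 4.700 = 18660.
Resisting moment M_r = W × 4.0 = 14805 × 4.0 = 59220.
FS_overturning = M_r/M_o = 59220/18660 = 3.173.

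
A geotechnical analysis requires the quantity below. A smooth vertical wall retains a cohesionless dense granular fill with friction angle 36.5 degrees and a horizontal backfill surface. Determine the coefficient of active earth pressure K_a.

K_a = (1 − sin φ)/(1 + sin φ) = (1 − sin 36.5°)/(1 + sin 36.5°) = 0.2541.

0.254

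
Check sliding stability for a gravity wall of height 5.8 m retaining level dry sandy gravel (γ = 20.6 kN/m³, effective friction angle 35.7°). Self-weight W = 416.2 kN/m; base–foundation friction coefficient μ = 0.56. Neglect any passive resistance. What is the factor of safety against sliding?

K_a = tan²(45° − 35.7°/2) = 0.2630.
P_a = ½K_aγH² = 0.5×0.2630×20.6×5.8² = 91.12 kN/m, acting at H/3 = 1.933 m above the base.
FS_sliding = μW / P_a = 0.56×416.2 / 91.12 = 2.558.

2.56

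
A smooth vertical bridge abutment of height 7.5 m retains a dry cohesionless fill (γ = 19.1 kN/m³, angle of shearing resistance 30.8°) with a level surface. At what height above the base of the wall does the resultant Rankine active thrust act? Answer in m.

K_a = 0.3227.
The pressure distribution is triangular, so the resultant acts at H/3 above the base = 7.5/3 = 2.500 m.

2.50 m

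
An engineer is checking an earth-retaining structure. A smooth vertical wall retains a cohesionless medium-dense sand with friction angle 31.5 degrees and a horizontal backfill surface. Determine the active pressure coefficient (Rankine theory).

K_a = tan²(45° − φ/2) = tan²(29.25°) = 0.3136.

0.314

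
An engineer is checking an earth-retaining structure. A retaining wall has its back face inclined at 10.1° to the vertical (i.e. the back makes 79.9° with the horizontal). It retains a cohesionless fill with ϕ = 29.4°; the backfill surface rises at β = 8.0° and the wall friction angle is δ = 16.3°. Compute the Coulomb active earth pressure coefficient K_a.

0.433

K_a = sin²(α+φ) / [sin²α · sin(α−δ) · (1 + √{sin(φ+δ)sin(φ−β) / (sin(α−δ)sin(α+β))})²].
With α = 79.9°, φ = 29.4°, δ = 16.3°, β = 8.0°: K_a = 0.4326.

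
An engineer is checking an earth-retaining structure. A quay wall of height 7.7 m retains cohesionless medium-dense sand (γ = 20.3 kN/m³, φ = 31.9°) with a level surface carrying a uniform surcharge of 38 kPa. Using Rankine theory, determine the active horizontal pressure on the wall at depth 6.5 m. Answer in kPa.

52.4 kPa

K_a = (1 − sin φ)/(1 + sin φ) = 0.3085.
σ_v = γz + q = 20.3 × 6.5 + 38 = 170.0 kPa.
σ_h = K_a σ_v = 0.3085 × 170.0 = 52.43 kPa.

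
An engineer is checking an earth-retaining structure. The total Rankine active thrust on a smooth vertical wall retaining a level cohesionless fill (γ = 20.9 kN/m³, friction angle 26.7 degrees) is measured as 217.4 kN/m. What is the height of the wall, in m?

7.40 m

K_a = 0.3800. P_a = ½ K_a γ H² ⇒ H = √(2P_a/(K_a γ)).
H = √(2×217.4/(0.3800×20.9)) = 7.400 m.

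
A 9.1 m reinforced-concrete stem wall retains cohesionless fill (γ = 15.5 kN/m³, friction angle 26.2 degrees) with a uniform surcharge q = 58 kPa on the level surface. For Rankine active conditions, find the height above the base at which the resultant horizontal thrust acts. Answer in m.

3.72 m

K_a = 0.3874.
Triangular part P₁ = ½K_aγH² = 248.6 at H/3 = 3.033 m; rectangular part P₂ = K_a q H = 204.5 at H/2 = 4.550 m.
ȳ = (P₁·3.033 + P₂·4.550)/(P₁+P₂) = 3.718 m.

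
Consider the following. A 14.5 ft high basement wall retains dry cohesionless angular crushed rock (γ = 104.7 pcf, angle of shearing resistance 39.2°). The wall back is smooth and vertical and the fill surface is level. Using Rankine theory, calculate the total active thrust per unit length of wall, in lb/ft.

2480 lb/ft

K_a = tan²(45° − φ/2) = 0.2255.
P_a = ½ K_a γ H² = 0.5 × 0.2255 × 104.7 × 14.5² = 2482 lb/ft.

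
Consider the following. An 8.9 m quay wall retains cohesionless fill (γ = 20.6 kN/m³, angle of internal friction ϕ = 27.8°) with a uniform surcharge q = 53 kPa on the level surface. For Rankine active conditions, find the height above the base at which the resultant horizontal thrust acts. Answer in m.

3.51 m

K_a = 0.3639.
Triangular part P₁ = ½K_aγH² = 296.9 at H/3 = 2.967 m; rectangular part P₂ = K_a q H = 171.7 at H/2 = 4.450 m.
ȳ = (P₁·2.967 + P₂·4.450)/(P₁+P₂) = 3.510 m.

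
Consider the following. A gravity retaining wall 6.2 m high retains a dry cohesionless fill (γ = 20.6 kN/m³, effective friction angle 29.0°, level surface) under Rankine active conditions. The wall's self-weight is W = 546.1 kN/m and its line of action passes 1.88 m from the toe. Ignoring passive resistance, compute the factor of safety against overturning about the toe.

3.62

K_a = tan²(45° − 29.0°/2) = 0.3470.
P_a = ½K_aγH² = 0.5×0.3470×20.6×6.2² = 137.4 kN/m, acting at H/3 = 2.067 m above the base.
Overturning moment M_o = P_a × H/3 = 137.4 × 2.067 = 283.9.
Resisting moment M_r = W × 1.88 = 546.1 × 1.88 = 1027.
FS_overturning = M_r/M_o = 1027/283.9 = 3.616.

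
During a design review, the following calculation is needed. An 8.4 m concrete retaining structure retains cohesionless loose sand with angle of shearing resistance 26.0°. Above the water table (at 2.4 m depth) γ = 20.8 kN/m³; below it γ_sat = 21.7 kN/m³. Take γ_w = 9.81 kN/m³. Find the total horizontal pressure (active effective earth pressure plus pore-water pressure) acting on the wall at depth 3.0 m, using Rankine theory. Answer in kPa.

28.2 kPa

K_a = (1 − sin φ)/(1 + sin φ) = 0.3905.
γ' = 21.7 − 9.81 = 11.89 kN/m³.
Effective vertical stress at 3.0 m: σ'_v = 20.8×2.4 + 11.89×0.600 = 57.05 kPa.
σ'_h = K_a σ'_v = 0.3905 × 57.05 = 22.28 kPa; u = γ_w × 0.600 = 5.886 kPa.
Total σ_h = 22.28 + 5.886 = 28.16 kPa.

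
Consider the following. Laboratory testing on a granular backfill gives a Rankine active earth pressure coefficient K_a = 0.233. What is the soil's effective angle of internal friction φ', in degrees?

K_a = tan²(45° − φ/2) ⇒ 45° − φ/2 = arctan(√0.233) = 25.77°.
φ = 2(45° − 25.77°) = 38.47°.

38.5°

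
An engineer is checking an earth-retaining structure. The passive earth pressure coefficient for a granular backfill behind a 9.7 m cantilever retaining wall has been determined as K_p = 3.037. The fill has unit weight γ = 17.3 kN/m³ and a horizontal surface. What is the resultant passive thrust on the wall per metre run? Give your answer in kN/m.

P = ½ K_p γ H² = 0.5 × 3.037 × 17.3 × 9.7² = 2472 kN/m.

2470 kN/m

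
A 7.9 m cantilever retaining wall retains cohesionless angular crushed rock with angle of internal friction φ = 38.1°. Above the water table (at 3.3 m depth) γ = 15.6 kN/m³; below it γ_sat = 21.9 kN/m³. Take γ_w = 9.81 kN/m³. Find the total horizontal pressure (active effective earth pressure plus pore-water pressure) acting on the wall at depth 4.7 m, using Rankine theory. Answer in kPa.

29.9 kPa

K_a = (1 − sin φ)/(1 + sin φ) = 0.2368.
γ' = 21.9 − 9.81 = 12.09 kN/m³.
Effective vertical stress at 4.7 m: σ'_v = 15.6×3.3 + 12.09×1.40 = 68.41 kPa.
σ'_h = K_a σ'_v = 0.2368 × 68.41 = 16.20 kPa; u = γ_w × 1.40 = 13.73 kPa.
Total σ_h = 16.20 + 13.73 = 29.93 kPa.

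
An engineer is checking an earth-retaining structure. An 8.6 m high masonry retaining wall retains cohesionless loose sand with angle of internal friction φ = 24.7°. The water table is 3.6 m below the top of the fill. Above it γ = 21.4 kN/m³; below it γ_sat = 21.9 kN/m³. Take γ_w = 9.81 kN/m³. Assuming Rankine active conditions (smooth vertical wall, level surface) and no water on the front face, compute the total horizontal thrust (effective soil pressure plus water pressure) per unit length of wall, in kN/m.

400 kN/m

K_a = tan²(45° − φ/2) = 0.4106.
γ' = 21.9 − 9.81 = 12.09 kN/m³. Depth below WT = 5.0 m.
σ'_h at WT = K_a γ d_w = 31.63 kPa; at base = 31.63 + K_a γ' × 5.0 = 56.45 kPa.
P₁ (0–3.6 m) = ½×31.63×3.6 = 56.93. P₂ (3.6–8.6 m) = ½(31.63+56.45)×5.0 = 220.2.
P_w = ½ γ_w h₂² = 0.5×9.81×5.0² = 122.6. Total = 56.93+220.2+122.6 = 399.8 kN/m.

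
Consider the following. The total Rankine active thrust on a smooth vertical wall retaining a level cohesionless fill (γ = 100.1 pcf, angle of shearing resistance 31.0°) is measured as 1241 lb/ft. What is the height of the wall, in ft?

K_a = 0.3201. P_a = ½ K_a γ H² ⇒ H = √(2P_a/(K_a γ)).
H = √(2×1241/(0.3201×100.1)) = 8.801 ft.

8.80 ft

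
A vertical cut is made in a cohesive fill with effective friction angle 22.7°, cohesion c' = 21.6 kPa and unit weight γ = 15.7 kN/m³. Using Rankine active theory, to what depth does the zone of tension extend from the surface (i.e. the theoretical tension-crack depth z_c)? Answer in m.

4.13 m

K_a = tan²(45° − 22.7°/2) = 0.4431; √K_a = 0.6657.
The active pressure is zero where K_a γ z = 2c√K_a, so z_c = 2c/(γ√K_a) = 2×21.6/(15.7×0.6657) = 4.134 m.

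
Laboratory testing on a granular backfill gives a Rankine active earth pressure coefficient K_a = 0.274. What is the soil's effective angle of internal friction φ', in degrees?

K_a = tan²(45° − φ/2) ⇒ 45° − φ/2 = arctan(√0.274) = 27.63°.
φ = 2(45° − 27.63°) = 34.74°.

34.7°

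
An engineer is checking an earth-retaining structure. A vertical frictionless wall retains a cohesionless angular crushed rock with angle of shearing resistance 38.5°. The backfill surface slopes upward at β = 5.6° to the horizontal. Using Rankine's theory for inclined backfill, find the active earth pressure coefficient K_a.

0.235

K_a = cos β · (cos β − √(cos²β − cos²φ)) / (cos β + √(cos²β − cos²φ)).
cos β = 0.9952, cos φ = 0.7826, √(cos²β − cos²φ) = 0.6148.
K_a = 0.9952 × (0.9952 − 0.6148)/(0.9952 + 0.6148) = 0.2351.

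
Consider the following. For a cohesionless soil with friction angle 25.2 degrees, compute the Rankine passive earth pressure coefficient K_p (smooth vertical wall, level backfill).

K_p = (1 + sin φ)/(1 − sin φ) = tan²(45° + 25.2°/2) = 2.483.

2.48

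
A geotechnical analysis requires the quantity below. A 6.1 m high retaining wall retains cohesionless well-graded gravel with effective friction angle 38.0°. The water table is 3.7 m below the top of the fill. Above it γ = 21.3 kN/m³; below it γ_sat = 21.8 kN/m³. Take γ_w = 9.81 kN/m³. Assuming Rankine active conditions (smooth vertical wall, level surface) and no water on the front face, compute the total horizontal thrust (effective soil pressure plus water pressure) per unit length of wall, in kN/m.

116 kN/m

K_a = tan²(45° − φ/2) = 0.2379.
γ' = 21.8 − 9.81 = 11.99 kN/m³. Depth below WT = 2.4 m.
σ'_h at WT = K_a γ d_w = 18.75 kPa; at base = 18.75 + K_a γ' × 2.4 = 25.59 kPa.
P₁ (0–3.7 m) = ½×18.75×3.7 = 34.68. P₂ (3.7–6.1 m) = ½(18.75+25.59)×2.4 = 53.21.
P_w = ½ γ_w h₂² = 0.5×9.81×2.4² = 28.25. Total = 34.68+53.21+28.25 = 116.1 kN/m.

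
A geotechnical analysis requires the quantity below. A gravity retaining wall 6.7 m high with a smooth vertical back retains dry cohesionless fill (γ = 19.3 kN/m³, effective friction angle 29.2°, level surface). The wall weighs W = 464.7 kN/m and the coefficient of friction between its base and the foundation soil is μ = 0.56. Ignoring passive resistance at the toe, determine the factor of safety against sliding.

K_a = tan²(45° − 29.2°/2) = 0.3442.
P_a = ½K_aγH² = 0.5×0.3442×19.3×6.7² = 149.1 kN/m, acting at H/3 = 2.233 m above the base.
FS_sliding = μW / P_a = 0.56×464.7 / 149.1 = 1.745.

1.75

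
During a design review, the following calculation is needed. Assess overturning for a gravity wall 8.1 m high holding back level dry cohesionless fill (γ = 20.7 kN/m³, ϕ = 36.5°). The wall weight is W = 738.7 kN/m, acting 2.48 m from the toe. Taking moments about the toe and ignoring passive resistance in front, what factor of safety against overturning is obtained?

3.93

K_a = tan²(45° − 36.5°/2) = 0.2541.
P_a = ½K_aγH² = 0.5×0.2541×20.7×8.1² = 172.5 kN/m, acting at H/3 = 2.700 m above the base.
Overturning moment M_o = P_a × H/3 = 172.5 × 2.700 = 465.8.
Resisting moment M_r = W × 2.48 = 738.7 × 2.48 = 1832.
FS_overturning = M_r/M_o = 1832/465.8 = 3.933.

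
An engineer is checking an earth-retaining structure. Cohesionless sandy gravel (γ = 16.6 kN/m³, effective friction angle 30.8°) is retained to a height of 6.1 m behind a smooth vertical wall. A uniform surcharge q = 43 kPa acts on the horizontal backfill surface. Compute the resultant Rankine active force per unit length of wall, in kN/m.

K_a = tan²(45° − φ/2) = 0.3227.
Soil triangle: ½ K_a γ H² = 0.5×0.3227×16.6×6.1² = 99.67 kN/m.
Surcharge rectangle: K_a q H = 0.3227×43×6.1 = 84.65 kN/m.
Total = 99.67 + 84.65 = 184.3 kN/m.

184 kN/m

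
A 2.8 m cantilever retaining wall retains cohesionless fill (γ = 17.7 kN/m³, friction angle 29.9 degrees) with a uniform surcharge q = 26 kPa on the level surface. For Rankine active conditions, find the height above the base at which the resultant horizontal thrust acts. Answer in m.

K_a = 0.3347.
Triangular part P₁ = ½K_aγH² = 23.22 at H/3 = 0.9333 m; rectangular part P₂ = K_a q H = 24.36 at H/2 = 1.400 m.
ȳ = (P₁·0.9333 + P₂·1.400)/(P₁+P₂) = 1.172 m.

1.17 m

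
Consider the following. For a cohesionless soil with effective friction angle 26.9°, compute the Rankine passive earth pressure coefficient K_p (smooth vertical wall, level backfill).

2.65

K_p = (1 + sin φ)/(1 − sin φ) = tan²(45° + 26.9°/2) = 2.653.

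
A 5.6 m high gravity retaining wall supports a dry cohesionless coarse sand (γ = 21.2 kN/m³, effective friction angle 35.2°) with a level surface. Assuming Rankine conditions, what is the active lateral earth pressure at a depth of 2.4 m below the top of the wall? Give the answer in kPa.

13.7 kPa

K_a = (1 − sin φ)/(1 + sin φ) = 0.2687.
σ_h = K_a γ z = 0.2687 × 21.2 × 2.4 = 13.67 kPa.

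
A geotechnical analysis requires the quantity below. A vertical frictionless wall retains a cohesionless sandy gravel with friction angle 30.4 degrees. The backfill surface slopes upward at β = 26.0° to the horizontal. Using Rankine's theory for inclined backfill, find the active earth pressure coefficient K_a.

K_a = cos β · (cos β − √(cos²β − cos²φ)) / (cos β + √(cos²β − cos²φ)).
cos β = 0.8988, cos φ = 0.8625, √(cos²β − cos²φ) = 0.2528.
K_a = 0.8988 × (0.8988 − 0.2528)/(0.8988 + 0.2528) = 0.5042.

0.504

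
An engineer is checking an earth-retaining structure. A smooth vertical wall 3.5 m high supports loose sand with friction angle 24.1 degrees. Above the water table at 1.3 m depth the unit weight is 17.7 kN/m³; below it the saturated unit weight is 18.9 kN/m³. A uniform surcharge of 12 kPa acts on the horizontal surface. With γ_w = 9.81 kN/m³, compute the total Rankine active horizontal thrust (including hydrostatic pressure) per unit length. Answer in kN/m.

K_a = tan²(45° − φ/2) = 0.4201.
γ' = 18.9 − 9.81 = 9.090 kN/m³. h₂ = H − d_w = 2.2 m.
σ'_h: at surface K_a·q = 5.041; at WT K_a(q+γd_w) = 14.71; at base K_a(q+γd_w+γ'h₂) = 23.11 kPa.
P₁ = ½(5.041+14.71)×1.3 = 12.84; P₂ = ½(14.71+23.11)×2.2 = 41.60; P_w = ½γ_w h₂² = 23.74.
Total = 12.84+41.60+23.74 = 78.18 kN/m.

78.2 kN/m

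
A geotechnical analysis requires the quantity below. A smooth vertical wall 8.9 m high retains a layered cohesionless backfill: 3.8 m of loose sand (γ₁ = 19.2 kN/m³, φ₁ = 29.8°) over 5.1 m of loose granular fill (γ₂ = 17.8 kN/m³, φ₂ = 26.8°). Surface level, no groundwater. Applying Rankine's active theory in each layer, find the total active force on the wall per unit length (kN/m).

275 kN/m

K_a1 = tan²(45°−29.8°/2) = 0.3360; K_a2 = tan²(45°−26.8°/2) = 0.3785.
Layer 1: σ at base = K_a1 γ₁ h₁ = 24.52 kPa; P₁ = ½×24.52×3.8 = 46.58.
Layer 2: σ_v at top = γ₁h₁ = 72.96; σ_h top = K_a2×72.96 = 27.61; σ_h base = K_a2×(72.96+17.8×5.1) = 61.97.
P₂ = ½(27.61+61.97)×5.1 = 228.4. Total P_a = 46.58+228.4 = 275.0 kN/m.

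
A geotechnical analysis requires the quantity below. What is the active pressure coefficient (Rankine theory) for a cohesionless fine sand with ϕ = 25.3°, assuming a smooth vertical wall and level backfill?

K_a = tan²(45° − φ/2) = tan²(32.35°) = 0.4012.

0.401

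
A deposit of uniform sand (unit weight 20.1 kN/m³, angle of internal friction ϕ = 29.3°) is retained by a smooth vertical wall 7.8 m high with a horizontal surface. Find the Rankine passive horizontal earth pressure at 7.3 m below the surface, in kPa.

K_p = (1 + sin φ)/(1 − sin φ) = 2.917.
σ_h = K_p γ z = 2.917 × 20.1 × 7.3 = 428.0 kPa.

428 kPa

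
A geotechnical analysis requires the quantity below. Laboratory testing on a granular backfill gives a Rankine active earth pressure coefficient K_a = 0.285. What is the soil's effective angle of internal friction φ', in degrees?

K_a = tan²(45° − φ/2) ⇒ 45° − φ/2 = arctan(√0.285) = 28.10°.
φ = 2(45° − 28.10°) = 33.81°.

33.8°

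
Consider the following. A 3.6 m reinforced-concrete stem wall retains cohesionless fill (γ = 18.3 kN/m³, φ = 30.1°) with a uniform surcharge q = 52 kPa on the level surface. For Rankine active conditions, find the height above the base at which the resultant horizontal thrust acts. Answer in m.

1.57 m

K_a = 0.3320.
Triangular part P₁ = ½K_aγH² = 39.37 at H/3 = 1.200 m; rectangular part P₂ = K_a q H = 62.15 at H/2 = 1.800 m.
ȳ = (P₁·1.200 + P₂·1.800)/(P₁+P₂) = 1.567 m.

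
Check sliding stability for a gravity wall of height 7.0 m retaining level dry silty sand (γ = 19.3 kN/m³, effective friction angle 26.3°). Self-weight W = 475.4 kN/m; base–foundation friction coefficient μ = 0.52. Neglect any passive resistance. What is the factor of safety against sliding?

1.35

K_a = tan²(45° − 26.3°/2) = 0.3859.
P_a = ½K_aγH² = 0.5×0.3859×19.3×7.0² = 182.5 kN/m, acting at H/3 = 2.333 m above the base.
FS_sliding = μW / P_a = 0.52×475.4 / 182.5 = 1.355.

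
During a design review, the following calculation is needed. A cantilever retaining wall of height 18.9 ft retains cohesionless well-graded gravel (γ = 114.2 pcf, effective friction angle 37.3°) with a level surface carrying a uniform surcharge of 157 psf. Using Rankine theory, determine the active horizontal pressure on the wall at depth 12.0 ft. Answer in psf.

K_a = (1 − sin φ)/(1 + sin φ) = 0.2453.
σ_v = γz + q = 114.2 × 12.0 + 157 = 1527 psf.
σ_h = K_a σ_v = 0.2453 × 1527 = 374.7 psf.

375 psf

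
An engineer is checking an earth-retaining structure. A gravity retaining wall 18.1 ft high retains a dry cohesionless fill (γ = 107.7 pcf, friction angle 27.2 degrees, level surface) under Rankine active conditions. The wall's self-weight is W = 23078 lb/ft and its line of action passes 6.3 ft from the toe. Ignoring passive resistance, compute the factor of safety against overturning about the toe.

K_a = tan²(45° − 27.2°/2) = 0.3726.
P_a = ½K_aγH² = 0.5×0.3726×107.7×18.1² = 6573 lb/ft, acting at H/3 = 6.033 ft above the base.
Overturning moment M_o = P_a × H/3 = 6573 × 6.033 = 39660.
Resisting moment M_r = W × 6.3 = 23078 × 6.3 = 145400.
FS_overturning = M_r/M_o = 145400/39660 = 3.666.

3.67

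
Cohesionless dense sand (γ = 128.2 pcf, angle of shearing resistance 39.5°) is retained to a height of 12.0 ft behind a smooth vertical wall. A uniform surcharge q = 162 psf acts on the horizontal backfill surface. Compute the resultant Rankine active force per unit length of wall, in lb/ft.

K_a = tan²(45° − φ/2) = 0.2224.
Soil triangle: ½ K_a γ H² = 0.5×0.2224×128.2×12.0² = 2053 lb/ft.
Surcharge rectangle: K_a q H = 0.2224×162×12.0 = 432.4 lb/ft.
Total = 2053 + 432.4 = 2486 lb/ft.

2490 lb/ft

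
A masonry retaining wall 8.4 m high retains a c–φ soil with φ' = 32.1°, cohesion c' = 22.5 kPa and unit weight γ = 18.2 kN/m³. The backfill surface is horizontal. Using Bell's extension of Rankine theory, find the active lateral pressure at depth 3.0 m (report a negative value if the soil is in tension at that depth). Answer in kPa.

-8.19 kPa

K_a = (1 − sin φ)/(1 + sin φ) = 0.3060.
σ_a = K_a γ z − 2c√K_a = 0.3060×18.2×3.0 − 2×22.5×0.5532 = -8.185 kPa.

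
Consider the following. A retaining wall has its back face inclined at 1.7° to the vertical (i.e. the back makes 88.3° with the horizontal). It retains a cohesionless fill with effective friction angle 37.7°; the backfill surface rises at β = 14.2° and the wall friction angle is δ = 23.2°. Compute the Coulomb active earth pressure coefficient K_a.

0.273

K_a = sin²(α+φ) / [sin²α · sin(α−δ) · (1 + √{sin(φ+δ)sin(φ−β) / (sin(α−δ)sin(α+β))})²].
With α = 88.3°, φ = 37.7°, δ = 23.2°, β = 14.2°: K_a = 0.2727.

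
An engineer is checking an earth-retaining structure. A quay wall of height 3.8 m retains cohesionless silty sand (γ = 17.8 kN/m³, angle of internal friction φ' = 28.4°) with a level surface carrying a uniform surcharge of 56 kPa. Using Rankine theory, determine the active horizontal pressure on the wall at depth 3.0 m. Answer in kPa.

K_a = (1 − sin φ)/(1 + sin φ) = 0.3554.
σ_v = γz + q = 17.8 × 3.0 + 56 = 109.4 kPa.
σ_h = K_a σ_v = 0.3554 × 109.4 = 38.88 kPa.

38.9 kPa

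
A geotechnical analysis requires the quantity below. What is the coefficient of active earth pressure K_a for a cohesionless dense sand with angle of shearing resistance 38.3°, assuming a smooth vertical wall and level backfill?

K_a = tan²(45° − φ/2) = tan²(25.85°) = 0.2347.

0.235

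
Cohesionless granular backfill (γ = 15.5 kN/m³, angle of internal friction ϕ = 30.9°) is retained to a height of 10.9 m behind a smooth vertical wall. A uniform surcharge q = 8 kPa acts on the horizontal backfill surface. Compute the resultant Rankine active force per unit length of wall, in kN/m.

K_a = tan²(45° − φ/2) = 0.3214.
Soil triangle: ½ K_a γ H² = 0.5×0.3214×15.5×10.9² = 295.9 kN/m.
Surcharge rectangle: K_a q H = 0.3214×8×10.9 = 28.03 kN/m.
Total = 295.9 + 28.03 = 324.0 kN/m.

324 kN/m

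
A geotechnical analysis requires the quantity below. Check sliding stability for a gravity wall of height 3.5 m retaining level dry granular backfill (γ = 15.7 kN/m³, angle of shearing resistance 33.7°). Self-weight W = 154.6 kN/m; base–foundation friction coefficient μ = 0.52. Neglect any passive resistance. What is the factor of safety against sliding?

K_a = tan²(45° − 33.7°/2) = 0.2863.
P_a = ½K_aγH² = 0.5×0.2863×15.7×3.5² = 27.53 kN/m, acting at H/3 = 1.167 m above the base.
FS_sliding = μW / P_a = 0.52×154.6 / 27.53 = 2.920.

2.92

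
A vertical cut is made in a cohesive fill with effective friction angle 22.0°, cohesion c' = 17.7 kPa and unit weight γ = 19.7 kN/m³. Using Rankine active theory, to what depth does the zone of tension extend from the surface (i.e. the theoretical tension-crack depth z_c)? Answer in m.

2.66 m

K_a = tan²(45° − 22.0°/2) = 0.4550; √K_a = 0.6745.
The active pressure is zero where K_a γ z = 2c√K_a, so z_c = 2c/(γ√K_a) = 2×17.7/(19.7×0.6745) = 2.664 m.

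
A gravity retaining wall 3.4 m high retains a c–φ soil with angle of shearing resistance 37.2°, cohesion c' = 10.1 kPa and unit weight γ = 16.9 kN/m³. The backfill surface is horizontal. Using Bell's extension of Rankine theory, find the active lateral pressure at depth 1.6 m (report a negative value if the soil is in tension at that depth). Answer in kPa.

-3.36 kPa

K_a = (1 − sin φ)/(1 + sin φ) = 0.2464.
σ_a = K_a γ z − 2c√K_a = 0.2464×16.9×1.6 − 2×10.1×0.4964 = -3.364 kPa.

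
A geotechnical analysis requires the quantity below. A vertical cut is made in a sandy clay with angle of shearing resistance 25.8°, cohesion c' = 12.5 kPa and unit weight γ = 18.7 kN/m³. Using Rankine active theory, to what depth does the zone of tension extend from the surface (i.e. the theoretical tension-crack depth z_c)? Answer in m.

K_a = tan²(45° − 25.8°/2) = 0.3935; √K_a = 0.6273.
The active pressure is zero where K_a γ z = 2c√K_a, so z_c = 2c/(γ√K_a) = 2×12.5/(18.7×0.6273) = 2.131 m.

2.13 m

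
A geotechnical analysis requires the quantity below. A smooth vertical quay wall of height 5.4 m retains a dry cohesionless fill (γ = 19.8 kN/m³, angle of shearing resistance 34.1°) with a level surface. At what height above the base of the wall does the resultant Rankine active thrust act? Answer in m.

K_a = 0.2815.
The pressure distribution is triangular, so the resultant acts at H/3 above the base = 5.4/3 = 1.800 m.

1.80 m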